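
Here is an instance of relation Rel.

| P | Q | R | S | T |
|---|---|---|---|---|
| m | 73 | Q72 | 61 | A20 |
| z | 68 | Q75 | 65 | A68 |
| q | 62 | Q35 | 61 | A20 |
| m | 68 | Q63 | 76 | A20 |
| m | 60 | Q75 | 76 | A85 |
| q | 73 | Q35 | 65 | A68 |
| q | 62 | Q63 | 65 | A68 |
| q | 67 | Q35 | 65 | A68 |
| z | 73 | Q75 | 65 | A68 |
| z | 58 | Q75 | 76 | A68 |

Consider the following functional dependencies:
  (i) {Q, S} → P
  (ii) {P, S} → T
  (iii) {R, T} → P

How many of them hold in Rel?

1

(i) {Q, S} → P: (Q=73, S=65): 2 rows → P takes values {q, z} — violation — fails.
(ii) {P, S} → T: (P=m, S=76): 2 rows → T takes values {A20, A85} — violation — fails.
(iii) {R, T} → P: every LHS value maps to a single RHS value — holds.
1 of the 3 dependencies holds.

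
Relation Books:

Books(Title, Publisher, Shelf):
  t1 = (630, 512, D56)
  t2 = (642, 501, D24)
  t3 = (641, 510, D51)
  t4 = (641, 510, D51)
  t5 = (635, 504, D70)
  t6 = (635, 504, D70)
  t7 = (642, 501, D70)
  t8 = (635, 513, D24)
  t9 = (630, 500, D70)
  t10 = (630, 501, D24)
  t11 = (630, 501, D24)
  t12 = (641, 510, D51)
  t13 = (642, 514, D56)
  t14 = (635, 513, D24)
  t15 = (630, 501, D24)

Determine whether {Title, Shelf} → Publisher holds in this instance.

Yes

(Title=630, Shelf=D56): row 1 → Publisher = 512 ✓
(Title=642, Shelf=D24): row 2 → Publisher = 501 ✓
(Title=641, Shelf=D51): rows 3, 4, 12 → Publisher = 510, 510, 510 ✓
(Title=635, Shelf=D70): rows 5, 6 → Publisher = 504, 504 ✓
(Title=642, Shelf=D70): row 7 → Publisher = 501 ✓
(Title=635, Shelf=D24): rows 8, 14 → Publisher = 513, 513 ✓
(Title=630, Shelf=D70): row 9 → Publisher = 500 ✓
(Title=630, Shelf=D24): rows 10, 11, 15 → Publisher = 501, 501, 501 ✓
(Title=642, Shelf=D56): row 13 → Publisher = 514 ✓
Every {Title, Shelf} value is associated with a single Publisher value, so {Title, Shelf} → Publisher holds.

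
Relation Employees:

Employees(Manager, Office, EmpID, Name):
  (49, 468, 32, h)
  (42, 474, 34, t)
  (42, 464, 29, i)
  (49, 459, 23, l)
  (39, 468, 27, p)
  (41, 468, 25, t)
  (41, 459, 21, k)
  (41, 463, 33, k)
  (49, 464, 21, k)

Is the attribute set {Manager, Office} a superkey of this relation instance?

All 9 rows have distinct {Manager, Office} values, so {Manager, Office} → (all attributes) holds and {Manager, Office} is a superkey.

Yes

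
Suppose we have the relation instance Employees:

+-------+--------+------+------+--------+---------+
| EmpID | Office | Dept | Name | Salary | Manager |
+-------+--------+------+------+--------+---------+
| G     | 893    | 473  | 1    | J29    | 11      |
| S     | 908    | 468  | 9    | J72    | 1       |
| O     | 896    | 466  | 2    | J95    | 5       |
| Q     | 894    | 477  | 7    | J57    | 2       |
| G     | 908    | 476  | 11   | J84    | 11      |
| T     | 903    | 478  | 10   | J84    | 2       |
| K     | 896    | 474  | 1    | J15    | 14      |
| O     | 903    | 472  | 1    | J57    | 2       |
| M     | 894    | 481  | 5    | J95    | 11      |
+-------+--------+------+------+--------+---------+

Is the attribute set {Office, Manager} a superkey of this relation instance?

Two distinct rows share (Office=903, Manager=2), so {Office, Manager} does not determine every attribute — not a superkey.

No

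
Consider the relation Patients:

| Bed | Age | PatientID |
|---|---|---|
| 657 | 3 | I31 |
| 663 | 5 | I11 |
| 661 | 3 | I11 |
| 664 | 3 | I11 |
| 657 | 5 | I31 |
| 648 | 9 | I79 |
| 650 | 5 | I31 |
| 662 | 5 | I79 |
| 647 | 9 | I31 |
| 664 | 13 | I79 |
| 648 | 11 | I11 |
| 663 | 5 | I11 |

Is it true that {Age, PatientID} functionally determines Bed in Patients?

No

(Age=3, PatientID=I31): 1 row → Bed = 657 ✓
(Age=5, PatientID=I11): 2 rows → Bed = 663, 663 ✓
(Age=3, PatientID=I11): 2 rows → Bed takes values {661, 664} — violation
(Age=5, PatientID=I31): 2 rows → Bed takes values {657, 650} — violation
(Age=9, PatientID=I79): 1 row → Bed = 648 ✓
(Age=5, PatientID=I79): 1 row → Bed = 662 ✓
(Age=9, PatientID=I31): 1 row → Bed = 647 ✓
(Age=13, PatientID=I79): 1 row → Bed = 664 ✓
(Age=11, PatientID=I11): 1 row → Bed = 648 ✓
Two rows agree on {Age, PatientID} but differ on Bed, so {Age, PatientID} -> Bed does not hold.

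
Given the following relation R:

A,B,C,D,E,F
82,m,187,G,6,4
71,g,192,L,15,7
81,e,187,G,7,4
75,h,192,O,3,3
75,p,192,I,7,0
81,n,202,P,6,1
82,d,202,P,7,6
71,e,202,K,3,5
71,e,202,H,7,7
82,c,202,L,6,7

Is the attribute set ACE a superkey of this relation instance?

All 10 rows have distinct ACE values, so ACE → (all attributes) holds and ACE is a superkey.

Yes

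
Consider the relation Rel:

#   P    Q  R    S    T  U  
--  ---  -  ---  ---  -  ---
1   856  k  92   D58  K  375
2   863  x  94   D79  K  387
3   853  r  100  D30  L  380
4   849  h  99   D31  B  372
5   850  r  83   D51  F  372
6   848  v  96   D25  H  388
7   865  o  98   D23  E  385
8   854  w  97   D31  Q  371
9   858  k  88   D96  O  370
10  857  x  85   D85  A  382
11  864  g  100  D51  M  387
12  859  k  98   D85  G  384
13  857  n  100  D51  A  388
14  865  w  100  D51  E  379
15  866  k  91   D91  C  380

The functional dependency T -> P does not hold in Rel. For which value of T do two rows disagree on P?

K

T=K: rows 1, 2 → P takes values {856, 863} — violation
T=L: row 3 → P = 853 ✓
T=B: row 4 → P = 849 ✓
T=F: row 5 → P = 850 ✓
T=H: row 6 → P = 848 ✓
T=E: rows 7, 14 → P = 865, 865 ✓
T=Q: row 8 → P = 854 ✓
T=O: row 9 → P = 858 ✓
T=A: rows 10, 13 → P = 857, 857 ✓
T=M: row 11 → P = 864 ✓
T=G: row 12 → P = 859 ✓
T=C: row 15 → P = 866 ✓
The only T value with inconsistent P is T=K.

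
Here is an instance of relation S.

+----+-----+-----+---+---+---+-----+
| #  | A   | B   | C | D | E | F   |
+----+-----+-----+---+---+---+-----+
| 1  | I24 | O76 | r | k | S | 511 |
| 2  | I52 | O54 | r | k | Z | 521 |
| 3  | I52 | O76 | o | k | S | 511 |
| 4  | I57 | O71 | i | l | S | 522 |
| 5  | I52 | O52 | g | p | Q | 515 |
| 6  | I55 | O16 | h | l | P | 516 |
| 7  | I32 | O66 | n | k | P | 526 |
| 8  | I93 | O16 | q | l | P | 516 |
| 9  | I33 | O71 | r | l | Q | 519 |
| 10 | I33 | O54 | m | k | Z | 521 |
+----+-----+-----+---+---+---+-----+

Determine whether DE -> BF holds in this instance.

Yes

(D=k, E=S): rows 1, 3 → {B,F} = (O76, 511), (O76, 511) ✓
(D=k, E=Z): rows 2, 10 → {B,F} = (O54, 521), (O54, 521) ✓
(D=l, E=S): row 4 → {B,F} = (O71, 522) ✓
(D=p, E=Q): row 5 → {B,F} = (O52, 515) ✓
(D=l, E=P): rows 6, 8 → {B,F} = (O16, 516), (O16, 516) ✓
(D=k, E=P): row 7 → {B,F} = (O66, 526) ✓
(D=l, E=Q): row 9 → {B,F} = (O71, 519) ✓
Every DE value is associated with a single BF value, so DE -> BF holds.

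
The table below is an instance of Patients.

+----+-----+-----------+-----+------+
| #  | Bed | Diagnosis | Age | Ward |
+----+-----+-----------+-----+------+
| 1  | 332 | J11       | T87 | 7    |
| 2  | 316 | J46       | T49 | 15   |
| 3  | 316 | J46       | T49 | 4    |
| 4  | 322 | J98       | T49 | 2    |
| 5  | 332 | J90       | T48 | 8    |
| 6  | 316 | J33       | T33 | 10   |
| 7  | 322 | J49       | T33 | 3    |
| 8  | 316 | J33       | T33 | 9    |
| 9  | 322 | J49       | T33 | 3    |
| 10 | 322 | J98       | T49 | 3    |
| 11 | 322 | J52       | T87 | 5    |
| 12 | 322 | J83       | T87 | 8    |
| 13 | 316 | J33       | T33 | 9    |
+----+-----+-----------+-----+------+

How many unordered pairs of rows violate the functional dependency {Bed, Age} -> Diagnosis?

1

(Bed=316, Age=T49): all 2 rows agree on Diagnosis — 0 pairs.
(Bed=322, Age=T49): all 2 rows agree on Diagnosis — 0 pairs.
(Bed=316, Age=T33): all 3 rows agree on Diagnosis — 0 pairs.
(Bed=322, Age=T33): all 2 rows agree on Diagnosis — 0 pairs.
(Bed=322, Age=T87): violating pairs (11,12) — 1 pair.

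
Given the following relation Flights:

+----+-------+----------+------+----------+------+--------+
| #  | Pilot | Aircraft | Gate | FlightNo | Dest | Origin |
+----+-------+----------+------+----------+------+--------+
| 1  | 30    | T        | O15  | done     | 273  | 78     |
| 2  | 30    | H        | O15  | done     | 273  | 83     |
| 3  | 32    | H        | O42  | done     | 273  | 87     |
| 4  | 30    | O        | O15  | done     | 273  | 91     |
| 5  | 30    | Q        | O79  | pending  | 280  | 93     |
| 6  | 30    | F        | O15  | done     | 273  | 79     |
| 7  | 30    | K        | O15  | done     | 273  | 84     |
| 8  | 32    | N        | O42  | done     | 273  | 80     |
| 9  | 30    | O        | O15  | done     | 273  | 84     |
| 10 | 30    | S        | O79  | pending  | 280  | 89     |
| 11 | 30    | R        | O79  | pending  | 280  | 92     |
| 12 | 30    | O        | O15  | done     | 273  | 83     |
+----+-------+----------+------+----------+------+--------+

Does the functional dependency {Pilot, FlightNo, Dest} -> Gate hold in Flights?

(Pilot=30, FlightNo=done, Dest=273): rows 1, 2, 4, 6, 7, 9, 12 → Gate = O15, O15, O15, O15, O15, O15, O15 ✓
(Pilot=32, FlightNo=done, Dest=273): rows 3, 8 → Gate = O42, O42 ✓
(Pilot=30, FlightNo=pending, Dest=280): rows 5, 10, 11 → Gate = O79, O79, O79 ✓
Every {Pilot, FlightNo, Dest} value is associated with a single Gate value, so {Pilot, FlightNo, Dest} -> Gate holds.

Yes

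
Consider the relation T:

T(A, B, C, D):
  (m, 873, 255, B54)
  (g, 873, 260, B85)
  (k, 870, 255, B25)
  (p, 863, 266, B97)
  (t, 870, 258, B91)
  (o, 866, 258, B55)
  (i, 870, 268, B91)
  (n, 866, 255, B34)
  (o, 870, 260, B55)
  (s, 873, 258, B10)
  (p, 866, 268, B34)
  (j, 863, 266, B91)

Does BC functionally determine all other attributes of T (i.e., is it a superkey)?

No

Two distinct rows share (B=863, C=266), so BC does not determine every attribute — not a superkey.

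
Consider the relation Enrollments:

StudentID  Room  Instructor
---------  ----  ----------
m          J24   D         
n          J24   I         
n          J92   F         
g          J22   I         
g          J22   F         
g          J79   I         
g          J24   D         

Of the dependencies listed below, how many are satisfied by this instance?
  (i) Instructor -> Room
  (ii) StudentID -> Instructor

0

(i) Instructor -> Room: Instructor=I: 3 rows → Room takes values {J24, J22, J79} — violation; Instructor=F: 2 rows → Room takes values {J92, J22} — violation — fails.
(ii) StudentID -> Instructor: StudentID=n: 2 rows → Instructor takes values {I, F} — violation; StudentID=g: 4 rows → Instructor takes values {I, F, D} — violation — fails.
None of the 2 dependencies hold.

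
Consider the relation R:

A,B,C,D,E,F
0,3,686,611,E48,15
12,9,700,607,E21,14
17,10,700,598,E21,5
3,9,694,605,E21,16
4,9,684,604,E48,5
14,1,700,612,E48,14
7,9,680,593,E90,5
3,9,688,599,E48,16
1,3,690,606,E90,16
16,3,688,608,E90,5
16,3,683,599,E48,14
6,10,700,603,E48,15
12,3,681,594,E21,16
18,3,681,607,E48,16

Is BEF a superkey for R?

Yes

All 14 rows have distinct BEF values, so BEF → (all attributes) holds and BEF is a superkey.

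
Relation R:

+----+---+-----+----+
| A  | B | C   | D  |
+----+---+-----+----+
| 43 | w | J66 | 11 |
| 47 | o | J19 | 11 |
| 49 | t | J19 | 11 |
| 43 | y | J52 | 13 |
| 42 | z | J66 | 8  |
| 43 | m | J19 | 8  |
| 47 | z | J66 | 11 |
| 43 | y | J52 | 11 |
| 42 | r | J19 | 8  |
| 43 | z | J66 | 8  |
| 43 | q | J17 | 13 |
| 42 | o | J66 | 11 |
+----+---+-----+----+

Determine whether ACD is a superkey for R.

Yes

All 12 rows have distinct ACD values, so ACD → (all attributes) holds and ACD is a superkey.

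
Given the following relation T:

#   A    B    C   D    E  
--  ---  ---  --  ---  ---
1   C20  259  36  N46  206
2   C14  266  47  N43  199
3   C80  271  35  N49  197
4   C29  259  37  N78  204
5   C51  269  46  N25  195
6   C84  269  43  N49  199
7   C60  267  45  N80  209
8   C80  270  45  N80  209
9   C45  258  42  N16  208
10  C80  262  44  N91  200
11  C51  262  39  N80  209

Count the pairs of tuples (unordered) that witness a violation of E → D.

E=199: violating pairs (2,6) — 1 pair.
E=209: all 3 rows agree on D — 0 pairs.

1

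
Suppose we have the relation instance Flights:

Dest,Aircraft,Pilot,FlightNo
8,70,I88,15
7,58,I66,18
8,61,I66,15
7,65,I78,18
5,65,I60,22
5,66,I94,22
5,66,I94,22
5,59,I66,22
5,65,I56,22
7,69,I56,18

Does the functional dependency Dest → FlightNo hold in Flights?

Yes

Dest=8: 2 rows → FlightNo = 15, 15 ✓
Dest=7: 3 rows → FlightNo = 18, 18, 18 ✓
Dest=5: 5 rows → FlightNo = 22, 22, 22, 22, 22 ✓
Every Dest value is associated with a single FlightNo value, so Dest → FlightNo holds.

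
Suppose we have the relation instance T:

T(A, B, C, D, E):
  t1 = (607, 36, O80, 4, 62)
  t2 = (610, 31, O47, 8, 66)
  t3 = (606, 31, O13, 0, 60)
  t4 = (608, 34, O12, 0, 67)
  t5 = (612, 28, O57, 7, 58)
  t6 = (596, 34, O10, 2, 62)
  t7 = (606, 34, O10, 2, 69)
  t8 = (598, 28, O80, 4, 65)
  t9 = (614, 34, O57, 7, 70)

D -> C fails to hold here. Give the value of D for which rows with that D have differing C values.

0

D=4: rows 1, 8 → C = O80, O80 ✓
D=8: row 2 → C = O47 ✓
D=0: rows 3, 4 → C takes values {O13, O12} — violation
D=7: rows 5, 9 → C = O57, O57 ✓
D=2: rows 6, 7 → C = O10, O10 ✓
The only D value with inconsistent C is D=0.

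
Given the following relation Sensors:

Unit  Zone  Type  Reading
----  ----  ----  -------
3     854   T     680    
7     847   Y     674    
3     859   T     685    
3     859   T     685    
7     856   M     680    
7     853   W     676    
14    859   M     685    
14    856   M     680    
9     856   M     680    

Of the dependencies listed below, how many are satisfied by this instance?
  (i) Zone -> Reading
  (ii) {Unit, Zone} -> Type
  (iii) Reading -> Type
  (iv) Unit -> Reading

2

(i) Zone -> Reading: every LHS value maps to a single RHS value — holds.
(ii) {Unit, Zone} -> Type: every LHS value maps to a single RHS value — holds.
(iii) Reading -> Type: Reading=680: 4 rows → Type takes values {T, M} — violation; Reading=685: 3 rows → Type takes values {T, M} — violation — fails.
(iv) Unit -> Reading: Unit=3: 3 rows → Reading takes values {680, 685} — violation; Unit=7: 3 rows → Reading takes values {674, 680, 676} — violation; Unit=14: 2 rows → Reading takes values {685, 680} — violation — fails.
2 of the 4 dependencies hold.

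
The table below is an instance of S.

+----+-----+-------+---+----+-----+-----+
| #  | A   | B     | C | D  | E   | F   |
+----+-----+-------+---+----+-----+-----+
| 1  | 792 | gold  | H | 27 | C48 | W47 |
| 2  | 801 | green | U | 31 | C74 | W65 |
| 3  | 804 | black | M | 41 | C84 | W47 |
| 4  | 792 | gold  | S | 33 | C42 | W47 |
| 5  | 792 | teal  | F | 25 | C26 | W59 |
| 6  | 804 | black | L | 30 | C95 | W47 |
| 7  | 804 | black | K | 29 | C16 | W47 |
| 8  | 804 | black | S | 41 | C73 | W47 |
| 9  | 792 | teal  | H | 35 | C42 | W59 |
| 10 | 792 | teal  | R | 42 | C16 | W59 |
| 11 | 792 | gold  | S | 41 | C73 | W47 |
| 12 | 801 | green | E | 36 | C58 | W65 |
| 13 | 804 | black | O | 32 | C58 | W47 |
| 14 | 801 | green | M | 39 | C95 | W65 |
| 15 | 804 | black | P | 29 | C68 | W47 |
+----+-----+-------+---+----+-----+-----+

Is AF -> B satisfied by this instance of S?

(A=792, F=W47): rows 1, 4, 11 → B = gold, gold, gold ✓
(A=801, F=W65): rows 2, 12, 14 → B = green, green, green ✓
(A=804, F=W47): rows 3, 6, 7, 8, 13, 15 → B = black, black, black, black, black, black ✓
(A=792, F=W59): rows 5, 9, 10 → B = teal, teal, teal ✓
Every AF value is associated with a single B value, so AF -> B holds.

Yes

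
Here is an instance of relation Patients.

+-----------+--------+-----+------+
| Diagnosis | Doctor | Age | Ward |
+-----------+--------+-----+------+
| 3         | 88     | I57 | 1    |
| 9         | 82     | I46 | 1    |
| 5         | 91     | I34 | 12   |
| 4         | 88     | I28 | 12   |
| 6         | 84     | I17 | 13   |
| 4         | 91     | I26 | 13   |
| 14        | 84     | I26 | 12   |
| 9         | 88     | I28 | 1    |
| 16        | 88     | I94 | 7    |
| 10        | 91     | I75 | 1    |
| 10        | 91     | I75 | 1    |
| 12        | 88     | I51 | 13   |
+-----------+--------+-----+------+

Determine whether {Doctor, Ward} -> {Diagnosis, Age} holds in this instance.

(Doctor=88, Ward=1): 2 rows → {Diagnosis,Age} takes values {(3, I57), (9, I28)} — violation
(Doctor=82, Ward=1): 1 row → {Diagnosis,Age} = (9, I46) ✓
(Doctor=91, Ward=12): 1 row → {Diagnosis,Age} = (5, I34) ✓
(Doctor=88, Ward=12): 1 row → {Diagnosis,Age} = (4, I28) ✓
(Doctor=84, Ward=13): 1 row → {Diagnosis,Age} = (6, I17) ✓
(Doctor=91, Ward=13): 1 row → {Diagnosis,Age} = (4, I26) ✓
(Doctor=84, Ward=12): 1 row → {Diagnosis,Age} = (14, I26) ✓
(Doctor=88, Ward=7): 1 row → {Diagnosis,Age} = (16, I94) ✓
(Doctor=91, Ward=1): 2 rows → {Diagnosis,Age} = (10, I75), (10, I75) ✓
(Doctor=88, Ward=13): 1 row → {Diagnosis,Age} = (12, I51) ✓
Two rows agree on {Doctor, Ward} but differ on {Diagnosis, Age}, so {Doctor, Ward} -> {Diagnosis, Age} does not hold.

No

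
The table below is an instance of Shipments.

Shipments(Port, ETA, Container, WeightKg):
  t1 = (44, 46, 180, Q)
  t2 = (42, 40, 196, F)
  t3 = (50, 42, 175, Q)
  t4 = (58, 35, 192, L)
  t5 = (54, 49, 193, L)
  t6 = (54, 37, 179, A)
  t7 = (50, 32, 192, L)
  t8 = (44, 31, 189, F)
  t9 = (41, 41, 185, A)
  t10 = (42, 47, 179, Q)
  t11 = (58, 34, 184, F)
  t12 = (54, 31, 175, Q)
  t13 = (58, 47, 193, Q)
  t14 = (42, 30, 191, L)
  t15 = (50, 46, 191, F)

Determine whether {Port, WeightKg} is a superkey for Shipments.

Yes

All 15 rows have distinct {Port, WeightKg} values, so {Port, WeightKg} → (all attributes) holds and {Port, WeightKg} is a superkey.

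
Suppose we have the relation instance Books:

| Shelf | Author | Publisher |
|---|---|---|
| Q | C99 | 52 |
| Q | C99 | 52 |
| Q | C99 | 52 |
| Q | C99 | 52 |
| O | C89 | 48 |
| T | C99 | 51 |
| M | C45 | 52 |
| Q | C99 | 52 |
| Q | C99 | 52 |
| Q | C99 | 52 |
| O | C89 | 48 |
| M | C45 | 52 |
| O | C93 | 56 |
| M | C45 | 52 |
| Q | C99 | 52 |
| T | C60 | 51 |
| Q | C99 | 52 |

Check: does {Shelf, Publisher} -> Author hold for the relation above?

(Shelf=Q, Publisher=52): 9 rows → Author = C99, C99, C99, C99, C99, C99, C99, C99, C99 ✓
(Shelf=O, Publisher=48): 2 rows → Author = C89, C89 ✓
(Shelf=T, Publisher=51): 2 rows → Author takes values {C99, C60} — violation
(Shelf=M, Publisher=52): 3 rows → Author = C45, C45, C45 ✓
(Shelf=O, Publisher=56): 1 row → Author = C93 ✓
Two rows agree on {Shelf, Publisher} but differ on Author, so {Shelf, Publisher} -> Author does not hold.

No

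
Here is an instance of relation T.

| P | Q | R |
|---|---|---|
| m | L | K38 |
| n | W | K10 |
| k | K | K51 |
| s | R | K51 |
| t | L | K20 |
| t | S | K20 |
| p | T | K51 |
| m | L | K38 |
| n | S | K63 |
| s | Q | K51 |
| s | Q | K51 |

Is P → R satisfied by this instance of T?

P=m: 2 rows → R = K38, K38 ✓
P=n: 2 rows → R takes values {K10, K63} — violation
P=k: 1 row → R = K51 ✓
P=s: 3 rows → R = K51, K51, K51 ✓
P=t: 2 rows → R = K20, K20 ✓
P=p: 1 row → R = K51 ✓
Two rows agree on P but differ on R, so P → R does not hold.

No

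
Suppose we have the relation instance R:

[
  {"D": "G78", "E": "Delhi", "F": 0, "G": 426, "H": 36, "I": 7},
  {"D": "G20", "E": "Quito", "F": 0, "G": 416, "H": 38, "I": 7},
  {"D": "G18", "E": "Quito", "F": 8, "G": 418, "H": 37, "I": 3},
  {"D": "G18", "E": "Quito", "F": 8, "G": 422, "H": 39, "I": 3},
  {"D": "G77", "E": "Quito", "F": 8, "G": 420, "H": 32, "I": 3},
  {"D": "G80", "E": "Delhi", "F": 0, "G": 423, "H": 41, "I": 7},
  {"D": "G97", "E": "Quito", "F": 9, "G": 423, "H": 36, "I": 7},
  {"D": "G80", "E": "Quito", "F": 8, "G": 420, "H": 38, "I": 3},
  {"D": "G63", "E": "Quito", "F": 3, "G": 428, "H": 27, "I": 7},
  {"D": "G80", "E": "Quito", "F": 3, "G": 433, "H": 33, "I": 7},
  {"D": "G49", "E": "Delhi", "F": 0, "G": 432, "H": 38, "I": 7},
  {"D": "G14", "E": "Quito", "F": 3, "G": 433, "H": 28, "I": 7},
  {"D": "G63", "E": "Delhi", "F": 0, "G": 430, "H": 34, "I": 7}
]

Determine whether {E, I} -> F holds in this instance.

No

(E=Delhi, I=7): 4 rows → F = 0, 0, 0, 0 ✓
(E=Quito, I=7): 5 rows → F takes values {0, 9, 3} — violation
(E=Quito, I=3): 4 rows → F = 8, 8, 8, 8 ✓
Two rows agree on {E, I} but differ on F, so {E, I} -> F does not hold.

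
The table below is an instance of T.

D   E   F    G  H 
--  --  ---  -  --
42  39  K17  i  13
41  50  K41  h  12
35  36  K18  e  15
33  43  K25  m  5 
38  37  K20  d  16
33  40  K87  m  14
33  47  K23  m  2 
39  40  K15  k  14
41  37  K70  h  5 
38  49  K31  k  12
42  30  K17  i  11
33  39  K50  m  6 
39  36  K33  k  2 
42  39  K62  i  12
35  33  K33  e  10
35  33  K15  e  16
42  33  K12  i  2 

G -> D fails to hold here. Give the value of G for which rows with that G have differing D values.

G=i: 4 rows → D = 42, 42, 42, 42 ✓
G=h: 2 rows → D = 41, 41 ✓
G=e: 3 rows → D = 35, 35, 35 ✓
G=m: 4 rows → D = 33, 33, 33, 33 ✓
G=d: 1 row → D = 38 ✓
G=k: 3 rows → D takes values {39, 38} — violation
The only G value with inconsistent D is G=k.

k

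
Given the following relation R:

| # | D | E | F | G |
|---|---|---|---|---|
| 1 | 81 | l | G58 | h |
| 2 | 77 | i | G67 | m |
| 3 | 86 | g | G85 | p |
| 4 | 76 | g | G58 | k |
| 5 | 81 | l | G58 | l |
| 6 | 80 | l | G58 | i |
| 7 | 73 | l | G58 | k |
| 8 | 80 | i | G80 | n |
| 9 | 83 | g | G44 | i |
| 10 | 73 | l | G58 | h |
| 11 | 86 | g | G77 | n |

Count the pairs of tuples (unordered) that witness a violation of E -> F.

E=l: all 5 rows agree on F — 0 pairs.
E=i: violating pairs (2,8) — 1 pair.
E=g: violating pairs (3,4), (3,9), (3,11), (4,9), (4,11), (9,11) — 6 pairs.

7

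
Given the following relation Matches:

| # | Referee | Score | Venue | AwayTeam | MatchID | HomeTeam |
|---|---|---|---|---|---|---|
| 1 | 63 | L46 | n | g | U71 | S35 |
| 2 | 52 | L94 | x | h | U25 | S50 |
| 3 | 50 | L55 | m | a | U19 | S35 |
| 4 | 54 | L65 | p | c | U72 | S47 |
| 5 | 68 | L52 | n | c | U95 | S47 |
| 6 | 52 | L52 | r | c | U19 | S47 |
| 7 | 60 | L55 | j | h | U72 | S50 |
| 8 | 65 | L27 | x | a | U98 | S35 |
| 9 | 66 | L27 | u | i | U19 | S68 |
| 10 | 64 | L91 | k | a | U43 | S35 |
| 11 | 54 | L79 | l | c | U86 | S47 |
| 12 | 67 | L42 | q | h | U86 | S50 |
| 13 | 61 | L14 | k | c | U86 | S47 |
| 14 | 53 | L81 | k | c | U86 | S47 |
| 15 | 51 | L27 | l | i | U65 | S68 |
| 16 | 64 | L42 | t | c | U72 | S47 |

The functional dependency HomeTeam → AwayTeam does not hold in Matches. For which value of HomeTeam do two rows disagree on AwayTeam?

HomeTeam=S35: rows 1, 3, 8, 10 → AwayTeam takes values {g, a} — violation
HomeTeam=S50: rows 2, 7, 12 → AwayTeam = h, h, h ✓
HomeTeam=S47: rows 4, 5, 6, 11, 13, 14, 16 → AwayTeam = c, c, c, c, c, c, c ✓
HomeTeam=S68: rows 9, 15 → AwayTeam = i, i ✓
The only HomeTeam value with inconsistent AwayTeam is HomeTeam=S35.

S35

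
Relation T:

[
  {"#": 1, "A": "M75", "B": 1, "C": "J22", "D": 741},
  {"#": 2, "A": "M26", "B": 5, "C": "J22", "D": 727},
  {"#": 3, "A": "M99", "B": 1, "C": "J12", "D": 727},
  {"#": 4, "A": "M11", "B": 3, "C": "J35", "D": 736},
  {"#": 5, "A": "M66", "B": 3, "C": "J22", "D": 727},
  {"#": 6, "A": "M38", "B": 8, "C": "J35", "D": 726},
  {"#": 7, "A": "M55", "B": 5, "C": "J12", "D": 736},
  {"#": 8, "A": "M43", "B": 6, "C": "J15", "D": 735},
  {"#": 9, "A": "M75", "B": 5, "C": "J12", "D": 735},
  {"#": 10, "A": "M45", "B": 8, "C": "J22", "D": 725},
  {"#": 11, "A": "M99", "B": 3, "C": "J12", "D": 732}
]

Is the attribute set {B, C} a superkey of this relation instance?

Rows 7 and 9 have the same {B, C} value (B=5, C=J12) but are distinct tuples, so {B, C} does not determine every attribute — not a superkey.

No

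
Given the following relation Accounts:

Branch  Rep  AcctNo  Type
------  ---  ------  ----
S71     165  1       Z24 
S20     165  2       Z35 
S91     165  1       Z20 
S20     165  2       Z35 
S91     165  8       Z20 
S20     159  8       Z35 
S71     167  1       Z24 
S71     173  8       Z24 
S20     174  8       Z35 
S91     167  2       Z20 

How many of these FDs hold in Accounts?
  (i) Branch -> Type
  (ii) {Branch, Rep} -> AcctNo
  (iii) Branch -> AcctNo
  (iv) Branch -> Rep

1

(i) Branch -> Type: every LHS value maps to a single RHS value — holds.
(ii) {Branch, Rep} -> AcctNo: (Branch=S91, Rep=165): 2 rows → AcctNo takes values {1, 8} — violation — fails.
(iii) Branch -> AcctNo: Branch=S71: 3 rows → AcctNo takes values {1, 8} — violation; Branch=S20: 4 rows → AcctNo takes values {2, 8} — violation; Branch=S91: 3 rows → AcctNo takes values {1, 8, 2} — violation — fails.
(iv) Branch -> Rep: Branch=S71: 3 rows → Rep takes values {165, 167, 173} — violation; Branch=S20: 4 rows → Rep takes values {165, 159, 174} — violation; Branch=S91: 3 rows → Rep takes values {165, 167} — violation — fails.
1 of the 4 dependencies holds.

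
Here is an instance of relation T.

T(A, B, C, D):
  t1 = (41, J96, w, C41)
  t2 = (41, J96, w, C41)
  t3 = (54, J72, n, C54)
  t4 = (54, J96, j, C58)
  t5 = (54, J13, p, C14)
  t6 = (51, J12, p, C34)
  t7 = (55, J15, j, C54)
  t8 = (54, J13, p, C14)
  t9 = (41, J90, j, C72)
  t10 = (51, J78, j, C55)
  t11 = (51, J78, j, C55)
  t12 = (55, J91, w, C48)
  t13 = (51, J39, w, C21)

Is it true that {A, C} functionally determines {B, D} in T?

(A=41, C=w): rows 1, 2 → {B,D} = (J96, C41), (J96, C41) ✓
(A=54, C=n): row 3 → {B,D} = (J72, C54) ✓
(A=54, C=j): row 4 → {B,D} = (J96, C58) ✓
(A=54, C=p): rows 5, 8 → {B,D} = (J13, C14), (J13, C14) ✓
(A=51, C=p): row 6 → {B,D} = (J12, C34) ✓
(A=55, C=j): row 7 → {B,D} = (J15, C54) ✓
(A=41, C=j): row 9 → {B,D} = (J90, C72) ✓
(A=51, C=j): rows 10, 11 → {B,D} = (J78, C55), (J78, C55) ✓
(A=55, C=w): row 12 → {B,D} = (J91, C48) ✓
(A=51, C=w): row 13 → {B,D} = (J39, C21) ✓
Every {A, C} value is associated with a single {B, D} value, so {A, C} -> {B, D} holds.

Yes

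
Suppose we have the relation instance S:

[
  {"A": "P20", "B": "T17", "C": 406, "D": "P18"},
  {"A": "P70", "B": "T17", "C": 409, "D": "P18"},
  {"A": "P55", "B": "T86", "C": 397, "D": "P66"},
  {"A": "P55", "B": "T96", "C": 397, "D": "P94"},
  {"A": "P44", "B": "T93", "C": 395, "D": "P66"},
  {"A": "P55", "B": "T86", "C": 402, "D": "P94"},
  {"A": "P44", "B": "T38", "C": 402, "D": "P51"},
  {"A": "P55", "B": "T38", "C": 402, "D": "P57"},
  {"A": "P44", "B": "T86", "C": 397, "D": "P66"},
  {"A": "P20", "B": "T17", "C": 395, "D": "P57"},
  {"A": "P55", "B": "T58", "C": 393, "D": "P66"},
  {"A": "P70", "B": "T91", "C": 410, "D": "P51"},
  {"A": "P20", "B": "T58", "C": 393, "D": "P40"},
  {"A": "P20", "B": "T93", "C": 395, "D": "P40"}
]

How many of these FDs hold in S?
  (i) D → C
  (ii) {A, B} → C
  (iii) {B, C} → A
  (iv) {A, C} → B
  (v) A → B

(i) D → C: D=P18: 2 rows → C takes values {406, 409} — violation; D=P66: 4 rows → C takes values {397, 395, 393} — violation; D=P94: 2 rows → C takes values {397, 402} — violation; D=P51: 2 rows → C takes values {402, 410} — violation; D=P57: 2 rows → C takes values {402, 395} — violation; D=P40: 2 rows → C takes values {393, 395} — violation — fails.
(ii) {A, B} → C: (A=P20, B=T17): 2 rows → C takes values {406, 395} — violation; (A=P55, B=T86): 2 rows → C takes values {397, 402} — violation — fails.
(iii) {B, C} → A: (B=T86, C=397): 2 rows → A takes values {P55, P44} — violation; (B=T93, C=395): 2 rows → A takes values {P44, P20} — violation; (B=T38, C=402): 2 rows → A takes values {P44, P55} — violation; (B=T58, C=393): 2 rows → A takes values {P55, P20} — violation — fails.
(iv) {A, C} → B: (A=P55, C=397): 2 rows → B takes values {T86, T96} — violation; (A=P55, C=402): 2 rows → B takes values {T86, T38} — violation; (A=P20, C=395): 2 rows → B takes values {T17, T93} — violation — fails.
(v) A → B: A=P20: 4 rows → B takes values {T17, T58, T93} — violation; A=P70: 2 rows → B takes values {T17, T91} — violation; A=P55: 5 rows → B takes values {T86, T96, T38, T58} — violation; A=P44: 3 rows → B takes values {T93, T38, T86} — violation — fails.
None of the 5 dependencies hold.

0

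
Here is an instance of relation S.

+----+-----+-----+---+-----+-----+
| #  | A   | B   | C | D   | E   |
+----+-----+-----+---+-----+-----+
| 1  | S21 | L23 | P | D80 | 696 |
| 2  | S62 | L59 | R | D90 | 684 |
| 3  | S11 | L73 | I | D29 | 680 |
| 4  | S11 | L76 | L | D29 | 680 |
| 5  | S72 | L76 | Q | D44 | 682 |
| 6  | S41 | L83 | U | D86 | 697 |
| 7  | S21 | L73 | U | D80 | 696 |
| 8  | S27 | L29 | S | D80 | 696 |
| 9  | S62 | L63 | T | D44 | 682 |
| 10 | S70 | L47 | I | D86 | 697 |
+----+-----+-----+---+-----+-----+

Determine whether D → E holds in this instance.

Yes

D=D80: rows 1, 7, 8 → E = 696, 696, 696 ✓
D=D90: row 2 → E = 684 ✓
D=D29: rows 3, 4 → E = 680, 680 ✓
D=D44: rows 5, 9 → E = 682, 682 ✓
D=D86: rows 6, 10 → E = 697, 697 ✓
Every D value is associated with a single E value, so D → E holds.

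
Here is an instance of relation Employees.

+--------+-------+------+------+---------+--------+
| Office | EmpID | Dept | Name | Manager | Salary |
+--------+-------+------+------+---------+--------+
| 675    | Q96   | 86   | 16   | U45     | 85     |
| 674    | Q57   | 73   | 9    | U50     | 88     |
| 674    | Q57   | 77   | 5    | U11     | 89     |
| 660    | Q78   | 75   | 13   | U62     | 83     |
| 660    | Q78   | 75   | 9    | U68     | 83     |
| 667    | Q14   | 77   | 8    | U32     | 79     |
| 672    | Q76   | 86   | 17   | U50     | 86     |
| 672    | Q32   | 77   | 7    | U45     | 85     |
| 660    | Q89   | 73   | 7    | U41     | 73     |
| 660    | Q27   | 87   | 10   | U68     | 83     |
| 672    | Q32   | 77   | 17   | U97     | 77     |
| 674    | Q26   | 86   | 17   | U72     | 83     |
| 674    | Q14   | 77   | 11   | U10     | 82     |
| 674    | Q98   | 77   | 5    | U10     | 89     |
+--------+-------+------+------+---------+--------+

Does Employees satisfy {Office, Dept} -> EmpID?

(Office=675, Dept=86): 1 row → EmpID = Q96 ✓
(Office=674, Dept=73): 1 row → EmpID = Q57 ✓
(Office=674, Dept=77): 3 rows → EmpID takes values {Q57, Q14, Q98} — violation
(Office=660, Dept=75): 2 rows → EmpID = Q78, Q78 ✓
(Office=667, Dept=77): 1 row → EmpID = Q14 ✓
(Office=672, Dept=86): 1 row → EmpID = Q76 ✓
(Office=672, Dept=77): 2 rows → EmpID = Q32, Q32 ✓
(Office=660, Dept=73): 1 row → EmpID = Q89 ✓
(Office=660, Dept=87): 1 row → EmpID = Q27 ✓
(Office=674, Dept=86): 1 row → EmpID = Q26 ✓
Two rows agree on {Office, Dept} but differ on EmpID, so {Office, Dept} -> EmpID does not hold.

No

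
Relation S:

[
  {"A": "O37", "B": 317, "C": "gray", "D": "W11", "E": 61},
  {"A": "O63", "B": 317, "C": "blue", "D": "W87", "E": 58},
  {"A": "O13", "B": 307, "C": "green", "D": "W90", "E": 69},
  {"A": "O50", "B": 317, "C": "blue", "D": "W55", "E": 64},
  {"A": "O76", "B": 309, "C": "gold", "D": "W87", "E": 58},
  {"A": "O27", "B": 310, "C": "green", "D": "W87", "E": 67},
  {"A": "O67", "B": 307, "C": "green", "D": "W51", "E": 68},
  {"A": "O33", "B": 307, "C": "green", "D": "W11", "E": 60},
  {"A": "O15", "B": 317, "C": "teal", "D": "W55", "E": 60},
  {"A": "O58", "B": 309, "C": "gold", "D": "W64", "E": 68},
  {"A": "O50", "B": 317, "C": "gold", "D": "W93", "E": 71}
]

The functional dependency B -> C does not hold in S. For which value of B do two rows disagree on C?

317

B=317: 5 rows → C takes values {gray, blue, teal, gold} — violation
B=307: 3 rows → C = green, green, green ✓
B=309: 2 rows → C = gold, gold ✓
B=310: 1 row → C = green ✓
The only B value with inconsistent C is B=317.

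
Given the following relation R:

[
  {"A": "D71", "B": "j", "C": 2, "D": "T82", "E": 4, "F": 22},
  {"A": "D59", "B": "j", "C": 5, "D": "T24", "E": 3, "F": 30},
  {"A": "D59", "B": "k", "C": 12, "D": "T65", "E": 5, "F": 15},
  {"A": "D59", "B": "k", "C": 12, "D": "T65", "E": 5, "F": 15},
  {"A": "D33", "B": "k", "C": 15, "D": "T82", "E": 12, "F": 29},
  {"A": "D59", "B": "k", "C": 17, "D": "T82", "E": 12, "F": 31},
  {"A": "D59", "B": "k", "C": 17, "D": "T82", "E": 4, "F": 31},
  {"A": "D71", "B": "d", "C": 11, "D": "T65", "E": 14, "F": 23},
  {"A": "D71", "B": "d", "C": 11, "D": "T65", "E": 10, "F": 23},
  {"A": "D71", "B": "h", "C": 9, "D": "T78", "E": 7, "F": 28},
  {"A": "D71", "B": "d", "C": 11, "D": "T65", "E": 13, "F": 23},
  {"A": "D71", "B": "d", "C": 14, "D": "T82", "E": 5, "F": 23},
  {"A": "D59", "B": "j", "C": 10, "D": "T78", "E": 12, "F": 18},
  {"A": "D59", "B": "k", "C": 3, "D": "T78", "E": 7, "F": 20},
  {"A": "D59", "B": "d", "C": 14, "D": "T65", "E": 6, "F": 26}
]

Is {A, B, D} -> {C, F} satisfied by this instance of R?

Yes

(A=D71, B=j, D=T82): 1 row → {C,F} = (2, 22) ✓
(A=D59, B=j, D=T24): 1 row → {C,F} = (5, 30) ✓
(A=D59, B=k, D=T65): 2 rows → {C,F} = (12, 15), (12, 15) ✓
(A=D33, B=k, D=T82): 1 row → {C,F} = (15, 29) ✓
(A=D59, B=k, D=T82): 2 rows → {C,F} = (17, 31), (17, 31) ✓
(A=D71, B=d, D=T65): 3 rows → {C,F} = (11, 23), (11, 23), (11, 23) ✓
(A=D71, B=h, D=T78): 1 row → {C,F} = (9, 28) ✓
(A=D71, B=d, D=T82): 1 row → {C,F} = (14, 23) ✓
(A=D59, B=j, D=T78): 1 row → {C,F} = (10, 18) ✓
(A=D59, B=k, D=T78): 1 row → {C,F} = (3, 20) ✓
(A=D59, B=d, D=T65): 1 row → {C,F} = (14, 26) ✓
Every {A, B, D} value is associated with a single {C, F} value, so {A, B, D} -> {C, F} holds.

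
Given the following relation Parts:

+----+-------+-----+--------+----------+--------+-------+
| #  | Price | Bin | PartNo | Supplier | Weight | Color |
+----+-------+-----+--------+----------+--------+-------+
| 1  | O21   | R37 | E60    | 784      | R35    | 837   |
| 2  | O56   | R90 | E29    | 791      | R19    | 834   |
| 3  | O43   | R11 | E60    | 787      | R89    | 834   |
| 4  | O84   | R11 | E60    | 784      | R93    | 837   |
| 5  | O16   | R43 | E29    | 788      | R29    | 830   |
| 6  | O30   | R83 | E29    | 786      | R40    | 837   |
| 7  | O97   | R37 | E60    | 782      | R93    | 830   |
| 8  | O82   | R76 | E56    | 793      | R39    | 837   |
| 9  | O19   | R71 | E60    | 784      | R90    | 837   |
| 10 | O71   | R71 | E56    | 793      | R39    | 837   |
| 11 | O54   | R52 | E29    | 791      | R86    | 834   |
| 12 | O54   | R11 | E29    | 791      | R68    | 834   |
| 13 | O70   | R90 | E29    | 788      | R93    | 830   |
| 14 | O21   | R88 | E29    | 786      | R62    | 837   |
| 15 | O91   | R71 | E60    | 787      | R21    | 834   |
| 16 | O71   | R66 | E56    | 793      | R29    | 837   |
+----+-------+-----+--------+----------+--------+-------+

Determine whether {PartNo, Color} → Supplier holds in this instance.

(PartNo=E60, Color=837): rows 1, 4, 9 → Supplier = 784, 784, 784 ✓
(PartNo=E29, Color=834): rows 2, 11, 12 → Supplier = 791, 791, 791 ✓
(PartNo=E60, Color=834): rows 3, 15 → Supplier = 787, 787 ✓
(PartNo=E29, Color=830): rows 5, 13 → Supplier = 788, 788 ✓
(PartNo=E29, Color=837): rows 6, 14 → Supplier = 786, 786 ✓
(PartNo=E60, Color=830): row 7 → Supplier = 782 ✓
(PartNo=E56, Color=837): rows 8, 10, 16 → Supplier = 793, 793, 793 ✓
Every {PartNo, Color} value is associated with a single Supplier value, so {PartNo, Color} → Supplier holds.

Yes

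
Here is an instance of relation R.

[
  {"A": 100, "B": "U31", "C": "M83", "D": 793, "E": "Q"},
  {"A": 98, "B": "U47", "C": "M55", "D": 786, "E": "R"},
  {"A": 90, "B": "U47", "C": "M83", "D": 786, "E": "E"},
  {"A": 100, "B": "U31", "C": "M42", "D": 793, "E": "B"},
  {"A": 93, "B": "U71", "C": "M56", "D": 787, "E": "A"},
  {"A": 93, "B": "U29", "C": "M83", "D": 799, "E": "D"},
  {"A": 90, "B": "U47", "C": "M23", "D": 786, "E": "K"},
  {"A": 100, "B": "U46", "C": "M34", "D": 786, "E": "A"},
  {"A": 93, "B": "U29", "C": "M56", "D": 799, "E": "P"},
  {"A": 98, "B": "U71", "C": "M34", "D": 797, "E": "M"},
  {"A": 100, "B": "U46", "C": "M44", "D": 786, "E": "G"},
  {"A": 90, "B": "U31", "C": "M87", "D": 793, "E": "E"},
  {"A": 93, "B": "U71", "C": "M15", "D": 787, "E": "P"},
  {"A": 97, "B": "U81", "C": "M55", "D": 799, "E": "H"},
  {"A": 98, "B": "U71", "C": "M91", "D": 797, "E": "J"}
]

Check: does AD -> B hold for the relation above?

(A=100, D=793): 2 rows → B = U31, U31 ✓
(A=98, D=786): 1 row → B = U47 ✓
(A=90, D=786): 2 rows → B = U47, U47 ✓
(A=93, D=787): 2 rows → B = U71, U71 ✓
(A=93, D=799): 2 rows → B = U29, U29 ✓
(A=100, D=786): 2 rows → B = U46, U46 ✓
(A=98, D=797): 2 rows → B = U71, U71 ✓
(A=90, D=793): 1 row → B = U31 ✓
(A=97, D=799): 1 row → B = U81 ✓
Every AD value is associated with a single B value, so AD -> B holds.

Yes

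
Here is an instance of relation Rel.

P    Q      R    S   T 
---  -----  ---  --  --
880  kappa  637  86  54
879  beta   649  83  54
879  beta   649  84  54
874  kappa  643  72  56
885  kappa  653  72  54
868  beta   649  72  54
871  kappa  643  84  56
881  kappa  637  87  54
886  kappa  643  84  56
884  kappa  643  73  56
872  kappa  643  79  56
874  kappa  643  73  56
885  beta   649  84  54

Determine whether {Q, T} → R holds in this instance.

No

(Q=kappa, T=54): 3 rows → R takes values {637, 653} — violation
(Q=beta, T=54): 4 rows → R = 649, 649, 649, 649 ✓
(Q=kappa, T=56): 6 rows → R = 643, 643, 643, 643, 643, 643 ✓
Two rows agree on {Q, T} but differ on R, so {Q, T} → R does not hold.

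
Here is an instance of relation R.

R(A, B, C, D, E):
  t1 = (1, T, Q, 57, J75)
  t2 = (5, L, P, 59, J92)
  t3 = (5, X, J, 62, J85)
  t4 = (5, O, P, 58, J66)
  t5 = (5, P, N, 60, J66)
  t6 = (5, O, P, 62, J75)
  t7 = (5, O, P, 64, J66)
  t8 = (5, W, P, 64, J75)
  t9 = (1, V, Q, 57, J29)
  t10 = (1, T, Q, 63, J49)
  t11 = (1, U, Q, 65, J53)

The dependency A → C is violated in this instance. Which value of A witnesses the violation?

A=1: rows 1, 9, 10, 11 → C = Q, Q, Q, Q ✓
A=5: rows 2, 3, 4, 5, 6, 7, 8 → C takes values {P, J, N} — violation
The only A value with inconsistent C is A=5.

5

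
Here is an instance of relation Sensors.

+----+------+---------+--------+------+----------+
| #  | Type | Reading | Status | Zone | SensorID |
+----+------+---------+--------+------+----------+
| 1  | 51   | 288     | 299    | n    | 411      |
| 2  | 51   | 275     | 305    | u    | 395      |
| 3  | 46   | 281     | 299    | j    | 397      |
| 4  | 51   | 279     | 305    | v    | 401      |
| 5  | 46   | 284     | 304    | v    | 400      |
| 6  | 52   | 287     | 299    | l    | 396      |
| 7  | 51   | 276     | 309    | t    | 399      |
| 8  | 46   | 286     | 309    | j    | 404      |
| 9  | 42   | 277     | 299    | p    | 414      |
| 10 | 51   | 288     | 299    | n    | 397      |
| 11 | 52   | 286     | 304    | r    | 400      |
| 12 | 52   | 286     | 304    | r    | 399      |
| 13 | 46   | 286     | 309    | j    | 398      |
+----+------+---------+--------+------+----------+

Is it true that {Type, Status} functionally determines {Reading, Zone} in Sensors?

(Type=51, Status=299): rows 1, 10 → {Reading,Zone} = (288, n), (288, n) ✓
(Type=51, Status=305): rows 2, 4 → {Reading,Zone} takes values {(275, u), (279, v)} — violation
(Type=46, Status=299): row 3 → {Reading,Zone} = (281, j) ✓
(Type=46, Status=304): row 5 → {Reading,Zone} = (284, v) ✓
(Type=52, Status=299): row 6 → {Reading,Zone} = (287, l) ✓
(Type=51, Status=309): row 7 → {Reading,Zone} = (276, t) ✓
(Type=46, Status=309): rows 8, 13 → {Reading,Zone} = (286, j), (286, j) ✓
(Type=42, Status=299): row 9 → {Reading,Zone} = (277, p) ✓
(Type=52, Status=304): rows 11, 12 → {Reading,Zone} = (286, r), (286, r) ✓
Two rows agree on {Type, Status} but differ on {Reading, Zone}, so {Type, Status} -> {Reading, Zone} does not hold.

No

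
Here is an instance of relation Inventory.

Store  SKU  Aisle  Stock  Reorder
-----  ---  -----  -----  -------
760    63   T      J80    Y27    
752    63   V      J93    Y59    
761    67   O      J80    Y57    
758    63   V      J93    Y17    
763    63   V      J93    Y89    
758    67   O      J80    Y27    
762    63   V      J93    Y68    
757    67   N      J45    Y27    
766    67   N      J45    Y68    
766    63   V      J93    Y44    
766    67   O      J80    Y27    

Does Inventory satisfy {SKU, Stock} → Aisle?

(SKU=63, Stock=J80): 1 row → Aisle = T ✓
(SKU=63, Stock=J93): 5 rows → Aisle = V, V, V, V, V ✓
(SKU=67, Stock=J80): 3 rows → Aisle = O, O, O ✓
(SKU=67, Stock=J45): 2 rows → Aisle = N, N ✓
Every {SKU, Stock} value is associated with a single Aisle value, so {SKU, Stock} → Aisle holds.

Yes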